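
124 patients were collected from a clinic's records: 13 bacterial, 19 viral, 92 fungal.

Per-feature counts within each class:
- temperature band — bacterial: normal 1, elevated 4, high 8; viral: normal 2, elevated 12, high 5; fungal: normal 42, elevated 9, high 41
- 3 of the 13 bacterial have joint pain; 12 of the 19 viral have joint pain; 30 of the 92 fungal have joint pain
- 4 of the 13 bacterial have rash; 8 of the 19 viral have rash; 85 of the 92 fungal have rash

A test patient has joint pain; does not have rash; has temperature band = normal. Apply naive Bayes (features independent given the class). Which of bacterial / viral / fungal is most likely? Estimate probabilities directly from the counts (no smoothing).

bacterial: (13/124) × (1/13) × (3/13) × (9/13) ≈ 0.00128841
viral: (19/124) × (2/19) × (12/19) × (11/19) ≈ 0.0058976
fungal: (92/124) × (42/92) × (30/92) × (7/92) ≈ 0.00840371
Highest score → fungal.

fungal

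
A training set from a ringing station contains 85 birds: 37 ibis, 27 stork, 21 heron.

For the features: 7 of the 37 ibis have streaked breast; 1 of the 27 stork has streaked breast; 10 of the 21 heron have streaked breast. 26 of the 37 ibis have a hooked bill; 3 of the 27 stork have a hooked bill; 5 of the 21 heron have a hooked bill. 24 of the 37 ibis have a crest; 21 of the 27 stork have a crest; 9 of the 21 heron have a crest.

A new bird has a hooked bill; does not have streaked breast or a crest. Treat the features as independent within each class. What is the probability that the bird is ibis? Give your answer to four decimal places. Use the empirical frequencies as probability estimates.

0.7760

ibis: (37/85) × (30/37) × (26/37) × (13/37) ≈ 0.0871396
stork: (27/85) × (26/27) × (3/27) × (6/27) ≈ 0.00755265
heron: (21/85) × (11/21) × (5/21) × (12/21) ≈ 0.017607
P(ibis | x) = 0.0871396 / 0.11229925 ≈ 0.7760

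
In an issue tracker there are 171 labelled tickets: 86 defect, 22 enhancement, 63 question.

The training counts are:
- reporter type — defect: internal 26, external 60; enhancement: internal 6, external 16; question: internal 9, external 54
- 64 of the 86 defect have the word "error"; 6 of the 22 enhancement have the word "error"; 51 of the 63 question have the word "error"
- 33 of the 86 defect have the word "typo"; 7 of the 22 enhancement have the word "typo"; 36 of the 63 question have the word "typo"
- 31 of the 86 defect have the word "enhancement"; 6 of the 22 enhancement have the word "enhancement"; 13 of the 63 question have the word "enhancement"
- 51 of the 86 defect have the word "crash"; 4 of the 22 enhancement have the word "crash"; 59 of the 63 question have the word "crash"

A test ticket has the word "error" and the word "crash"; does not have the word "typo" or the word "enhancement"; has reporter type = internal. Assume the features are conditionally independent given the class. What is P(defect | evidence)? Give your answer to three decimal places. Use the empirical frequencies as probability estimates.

defect: (86/171) × (26/86) × (64/86) × (53/86) × (55/86) × (51/86) ≈ 0.0264467
enhancement: (22/171) × (6/22) × (6/22) × (15/22) × (16/22) × (4/22) ≈ 0.000862754
question: (63/171) × (9/63) × (51/63) × (27/63) × (50/63) × (59/63) ≈ 0.0135719
P(defect | x) = 0.0264467 / 0.040881354 ≈ 0.647

0.647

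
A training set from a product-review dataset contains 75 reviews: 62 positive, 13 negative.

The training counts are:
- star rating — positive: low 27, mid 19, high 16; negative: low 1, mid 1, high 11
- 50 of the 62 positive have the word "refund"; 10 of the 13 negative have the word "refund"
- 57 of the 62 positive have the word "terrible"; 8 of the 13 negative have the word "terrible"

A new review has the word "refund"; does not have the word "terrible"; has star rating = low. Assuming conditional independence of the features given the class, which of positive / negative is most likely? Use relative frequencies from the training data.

positive: (62/75) × (27/62) × (50/62) × (5/62) ≈ 0.0234131
negative: (13/75) × (1/13) × (10/13) × (5/13) ≈ 0.00394477
Highest score → positive.

positive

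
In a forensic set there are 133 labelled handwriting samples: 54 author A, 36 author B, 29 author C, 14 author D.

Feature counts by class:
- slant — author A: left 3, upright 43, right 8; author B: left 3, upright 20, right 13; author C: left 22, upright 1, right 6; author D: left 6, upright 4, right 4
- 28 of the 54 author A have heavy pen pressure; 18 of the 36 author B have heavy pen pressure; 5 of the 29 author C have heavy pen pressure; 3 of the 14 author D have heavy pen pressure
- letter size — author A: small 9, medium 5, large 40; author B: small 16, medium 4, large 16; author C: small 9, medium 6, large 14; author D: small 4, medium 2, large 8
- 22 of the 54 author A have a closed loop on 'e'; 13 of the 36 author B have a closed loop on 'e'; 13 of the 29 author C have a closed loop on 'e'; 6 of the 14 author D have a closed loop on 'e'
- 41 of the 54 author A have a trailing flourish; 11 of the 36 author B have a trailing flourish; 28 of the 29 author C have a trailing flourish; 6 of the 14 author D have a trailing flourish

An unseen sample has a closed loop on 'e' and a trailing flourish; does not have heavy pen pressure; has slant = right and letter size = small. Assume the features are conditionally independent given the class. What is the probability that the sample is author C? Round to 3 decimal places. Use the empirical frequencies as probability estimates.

author A: (54/133) × (8/54) × (26/54) × (9/54) × (22/54) × (41/54) ≈ 0.00149309
author B: (36/133) × (13/36) × (18/36) × (16/36) × (13/36) × (11/36) ≈ 0.00239668
author C: (29/133) × (6/29) × (24/29) × (9/29) × (13/29) × (28/29) ≈ 0.00501491
author D: (14/133) × (4/14) × (11/14) × (4/14) × (6/14) × (6/14) ≈ 0.00124008
P(author C | x) = 0.00501491 / 0.01014476 ≈ 0.494

0.494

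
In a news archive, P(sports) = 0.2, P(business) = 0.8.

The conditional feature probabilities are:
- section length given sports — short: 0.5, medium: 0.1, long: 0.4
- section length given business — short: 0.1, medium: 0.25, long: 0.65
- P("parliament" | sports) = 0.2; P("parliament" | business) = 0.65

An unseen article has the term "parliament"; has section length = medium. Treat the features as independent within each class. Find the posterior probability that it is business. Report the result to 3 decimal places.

sports: 0.2 × 0.1 × 0.2 = 0.004
business: 0.8 × 0.25 × 0.65 = 0.13
P(business | x) = 0.13 / 0.134 ≈ 0.970

0.970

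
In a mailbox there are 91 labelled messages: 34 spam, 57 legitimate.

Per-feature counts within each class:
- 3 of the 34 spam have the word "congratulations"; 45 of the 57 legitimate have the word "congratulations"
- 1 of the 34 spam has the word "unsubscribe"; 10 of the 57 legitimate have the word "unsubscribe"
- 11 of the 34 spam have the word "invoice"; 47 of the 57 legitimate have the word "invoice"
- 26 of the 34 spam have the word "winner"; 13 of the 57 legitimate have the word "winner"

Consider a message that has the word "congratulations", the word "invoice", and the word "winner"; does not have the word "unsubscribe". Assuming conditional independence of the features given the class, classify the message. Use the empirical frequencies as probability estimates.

spam: (34/91) × (3/34) × (33/34) × (11/34) × (26/34) ≈ 0.00791632
legitimate: (57/91) × (45/57) × (47/57) × (47/57) × (13/57) ≈ 0.0766806
Highest score → legitimate.

legitimate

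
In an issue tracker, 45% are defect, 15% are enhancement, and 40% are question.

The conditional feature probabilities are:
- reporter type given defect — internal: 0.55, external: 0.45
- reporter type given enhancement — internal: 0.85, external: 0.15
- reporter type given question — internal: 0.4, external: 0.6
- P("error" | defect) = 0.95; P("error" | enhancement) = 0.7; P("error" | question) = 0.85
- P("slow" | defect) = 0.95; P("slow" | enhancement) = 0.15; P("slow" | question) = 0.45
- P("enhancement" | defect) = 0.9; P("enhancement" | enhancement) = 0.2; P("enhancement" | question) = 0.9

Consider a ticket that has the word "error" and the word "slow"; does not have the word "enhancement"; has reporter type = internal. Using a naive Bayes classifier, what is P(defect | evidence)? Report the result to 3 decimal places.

0.570

defect: 0.45 × 0.55 × 0.95 × 0.95 × (1−0.9) = 0.022336875
enhancement: 0.15 × 0.85 × 0.7 × 0.15 × (1−0.2) = 0.01071
question: 0.4 × 0.4 × 0.85 × 0.45 × (1−0.9) = 0.00612
P(defect | x) = 0.022336875 / 0.039166875 ≈ 0.570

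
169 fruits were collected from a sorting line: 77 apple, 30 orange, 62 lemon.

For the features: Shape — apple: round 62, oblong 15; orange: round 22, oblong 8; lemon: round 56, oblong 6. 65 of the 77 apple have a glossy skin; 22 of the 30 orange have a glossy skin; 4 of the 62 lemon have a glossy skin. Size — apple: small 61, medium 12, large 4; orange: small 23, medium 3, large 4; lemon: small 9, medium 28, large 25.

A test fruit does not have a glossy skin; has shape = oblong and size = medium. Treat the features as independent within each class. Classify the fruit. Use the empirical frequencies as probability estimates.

lemon

apple: (77/169) × (15/77) × (12/77) × (12/77) ≈ 0.00215569
orange: (30/169) × (8/30) × (8/30) × (3/30) ≈ 0.00126233
lemon: (62/169) × (6/62) × (58/62) × (28/62) ≈ 0.0149992
Highest score → lemon.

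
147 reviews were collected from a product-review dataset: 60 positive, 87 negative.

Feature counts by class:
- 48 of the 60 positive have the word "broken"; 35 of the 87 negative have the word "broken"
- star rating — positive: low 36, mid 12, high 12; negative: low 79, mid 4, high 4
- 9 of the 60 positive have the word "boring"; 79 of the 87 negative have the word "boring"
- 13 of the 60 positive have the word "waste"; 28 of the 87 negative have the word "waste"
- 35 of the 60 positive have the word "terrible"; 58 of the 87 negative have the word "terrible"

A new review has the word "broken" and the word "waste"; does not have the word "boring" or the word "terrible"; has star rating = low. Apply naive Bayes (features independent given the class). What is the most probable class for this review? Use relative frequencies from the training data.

positive: (60/147) × (48/60) × (36/60) × (51/60) × (13/60) × (25/60) ≈ 0.015034
negative: (87/147) × (35/87) × (79/87) × (8/87) × (28/87) × (29/87) ≈ 0.00213278
Highest score → positive.

positive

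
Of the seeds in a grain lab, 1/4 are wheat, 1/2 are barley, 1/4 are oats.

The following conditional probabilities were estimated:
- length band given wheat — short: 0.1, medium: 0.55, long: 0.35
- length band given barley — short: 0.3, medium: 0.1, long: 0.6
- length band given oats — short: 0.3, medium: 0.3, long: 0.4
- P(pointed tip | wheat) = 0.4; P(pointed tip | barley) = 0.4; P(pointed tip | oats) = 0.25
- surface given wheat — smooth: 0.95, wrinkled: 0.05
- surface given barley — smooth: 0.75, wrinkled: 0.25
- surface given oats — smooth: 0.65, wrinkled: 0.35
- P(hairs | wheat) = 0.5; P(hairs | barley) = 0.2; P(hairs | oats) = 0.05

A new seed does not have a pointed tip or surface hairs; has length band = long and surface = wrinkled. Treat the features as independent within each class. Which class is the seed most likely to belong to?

barley

wheat: 0.25 × 0.35 × (1−0.4) × 0.05 × (1−0.5) = 0.0013125
barley: 0.5 × 0.6 × (1−0.4) × 0.25 × (1−0.2) = 0.036
oats: 0.25 × 0.4 × (1−0.25) × 0.35 × (1−0.05) = 0.0249375
Highest score → barley.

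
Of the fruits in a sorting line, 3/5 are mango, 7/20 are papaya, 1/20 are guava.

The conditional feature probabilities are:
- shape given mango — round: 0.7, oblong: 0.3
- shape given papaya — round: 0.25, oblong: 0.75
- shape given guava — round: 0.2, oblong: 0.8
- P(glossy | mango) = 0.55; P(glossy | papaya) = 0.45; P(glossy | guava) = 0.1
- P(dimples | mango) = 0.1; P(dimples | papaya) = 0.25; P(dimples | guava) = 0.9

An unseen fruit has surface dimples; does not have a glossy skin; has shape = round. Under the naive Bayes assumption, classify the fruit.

mango: 0.6 × 0.7 × (1−0.55) × 0.1 = 0.0189
papaya: 0.35 × 0.25 × (1−0.45) × 0.25 = 0.01203125
guava: 0.05 × 0.2 × (1−0.1) × 0.9 = 0.0081
Highest score → mango.

mango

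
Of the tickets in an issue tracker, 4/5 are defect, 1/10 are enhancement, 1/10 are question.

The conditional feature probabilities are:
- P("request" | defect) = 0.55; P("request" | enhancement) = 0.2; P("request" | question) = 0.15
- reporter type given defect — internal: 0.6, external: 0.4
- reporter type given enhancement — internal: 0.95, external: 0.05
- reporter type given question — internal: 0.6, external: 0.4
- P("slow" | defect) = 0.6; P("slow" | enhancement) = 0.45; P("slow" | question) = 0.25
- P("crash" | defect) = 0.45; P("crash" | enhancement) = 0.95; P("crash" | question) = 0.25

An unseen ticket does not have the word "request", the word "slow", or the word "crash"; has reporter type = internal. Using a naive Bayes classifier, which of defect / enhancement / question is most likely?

defect: 0.8 × (1−0.55) × 0.6 × (1−0.6) × (1−0.45) = 0.04752
enhancement: 0.1 × (1−0.2) × 0.95 × (1−0.45) × (1−0.95) = 0.00209
question: 0.1 × (1−0.15) × 0.6 × (1−0.25) × (1−0.25) = 0.0286875
Highest score → defect.

defect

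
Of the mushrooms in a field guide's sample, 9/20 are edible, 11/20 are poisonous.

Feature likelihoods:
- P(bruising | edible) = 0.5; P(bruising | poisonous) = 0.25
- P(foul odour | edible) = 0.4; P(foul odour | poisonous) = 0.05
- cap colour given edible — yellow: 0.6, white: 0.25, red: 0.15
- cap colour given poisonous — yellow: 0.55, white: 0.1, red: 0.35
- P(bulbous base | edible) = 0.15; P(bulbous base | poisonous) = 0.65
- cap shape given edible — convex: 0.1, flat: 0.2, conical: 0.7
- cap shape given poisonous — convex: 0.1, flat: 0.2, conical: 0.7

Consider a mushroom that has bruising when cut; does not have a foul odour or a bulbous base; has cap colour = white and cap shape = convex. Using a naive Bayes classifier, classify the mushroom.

edible: 0.45 × 0.5 × (1−0.4) × 0.25 × (1−0.15) × 0.1 = 0.00286875
poisonous: 0.55 × 0.25 × (1−0.05) × 0.1 × (1−0.65) × 0.1 = 0.0004571875
Highest score → edible.

edible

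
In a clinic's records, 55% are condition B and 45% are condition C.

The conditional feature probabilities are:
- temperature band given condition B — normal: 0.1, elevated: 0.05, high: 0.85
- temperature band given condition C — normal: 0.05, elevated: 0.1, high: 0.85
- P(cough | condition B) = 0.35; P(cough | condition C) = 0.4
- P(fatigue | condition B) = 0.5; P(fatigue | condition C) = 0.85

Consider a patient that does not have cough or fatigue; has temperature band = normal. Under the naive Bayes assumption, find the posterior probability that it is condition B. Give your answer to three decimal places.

0.898

condition B: 0.55 × 0.1 × (1−0.35) × (1−0.5) = 0.017875
condition C: 0.45 × 0.05 × (1−0.4) × (1−0.85) = 0.002025
P(condition B | x) = 0.017875 / 0.0199 ≈ 0.898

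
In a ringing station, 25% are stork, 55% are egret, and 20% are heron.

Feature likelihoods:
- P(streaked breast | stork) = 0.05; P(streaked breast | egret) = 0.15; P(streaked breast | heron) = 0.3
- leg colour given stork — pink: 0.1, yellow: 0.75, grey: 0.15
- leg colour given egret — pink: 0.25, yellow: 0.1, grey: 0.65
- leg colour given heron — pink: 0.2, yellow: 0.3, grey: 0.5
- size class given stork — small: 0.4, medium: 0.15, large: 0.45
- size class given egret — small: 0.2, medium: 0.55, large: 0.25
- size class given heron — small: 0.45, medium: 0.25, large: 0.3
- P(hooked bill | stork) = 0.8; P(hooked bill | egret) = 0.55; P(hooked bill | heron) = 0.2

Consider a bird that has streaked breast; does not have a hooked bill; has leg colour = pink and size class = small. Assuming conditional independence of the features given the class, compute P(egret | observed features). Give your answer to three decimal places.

0.296

stork: 0.25 × 0.05 × 0.1 × 0.4 × (1−0.8) = 0.0001
egret: 0.55 × 0.15 × 0.25 × 0.2 × (1−0.55) = 0.00185625
heron: 0.2 × 0.3 × 0.2 × 0.45 × (1−0.2) = 0.00432
P(egret | x) = 0.00185625 / 0.00627625 ≈ 0.296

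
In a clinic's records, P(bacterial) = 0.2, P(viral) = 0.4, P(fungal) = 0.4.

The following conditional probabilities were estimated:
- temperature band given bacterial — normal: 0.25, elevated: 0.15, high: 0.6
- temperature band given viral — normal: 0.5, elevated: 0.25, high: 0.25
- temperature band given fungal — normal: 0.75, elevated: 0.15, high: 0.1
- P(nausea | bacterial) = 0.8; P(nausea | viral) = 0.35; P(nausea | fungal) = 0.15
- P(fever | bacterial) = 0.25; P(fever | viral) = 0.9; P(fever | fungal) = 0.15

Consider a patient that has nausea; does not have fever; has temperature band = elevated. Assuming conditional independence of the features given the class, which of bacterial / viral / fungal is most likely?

bacterial: 0.2 × 0.15 × 0.8 × (1−0.25) = 0.018
viral: 0.4 × 0.25 × 0.35 × (1−0.9) = 0.0035
fungal: 0.4 × 0.15 × 0.15 × (1−0.15) = 0.00765
Highest score → bacterial.

bacterial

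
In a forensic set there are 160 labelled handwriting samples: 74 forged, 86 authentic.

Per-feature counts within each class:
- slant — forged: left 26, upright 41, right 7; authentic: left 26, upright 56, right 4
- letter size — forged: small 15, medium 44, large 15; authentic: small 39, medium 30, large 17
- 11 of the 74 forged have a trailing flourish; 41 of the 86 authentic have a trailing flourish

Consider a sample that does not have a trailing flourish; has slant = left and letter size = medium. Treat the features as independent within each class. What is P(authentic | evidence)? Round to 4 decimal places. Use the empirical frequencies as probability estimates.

forged: (74/160) × (26/74) × (44/74) × (63/74) ≈ 0.0822589
authentic: (86/160) × (26/86) × (30/86) × (45/86) ≈ 0.0296613
P(authentic | x) = 0.0296613 / 0.1119202 ≈ 0.2650

0.2650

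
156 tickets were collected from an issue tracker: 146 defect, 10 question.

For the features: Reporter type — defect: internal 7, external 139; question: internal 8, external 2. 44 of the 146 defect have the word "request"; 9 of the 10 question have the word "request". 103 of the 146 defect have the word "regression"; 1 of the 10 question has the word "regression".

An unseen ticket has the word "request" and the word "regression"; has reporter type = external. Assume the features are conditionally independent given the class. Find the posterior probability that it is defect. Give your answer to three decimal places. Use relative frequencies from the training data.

0.994

defect: (146/156) × (139/146) × (44/146) × (103/146) ≈ 0.189441
question: (10/156) × (2/10) × (9/10) × (1/10) ≈ 0.00115385
P(defect | x) = 0.189441 / 0.19059485 ≈ 0.994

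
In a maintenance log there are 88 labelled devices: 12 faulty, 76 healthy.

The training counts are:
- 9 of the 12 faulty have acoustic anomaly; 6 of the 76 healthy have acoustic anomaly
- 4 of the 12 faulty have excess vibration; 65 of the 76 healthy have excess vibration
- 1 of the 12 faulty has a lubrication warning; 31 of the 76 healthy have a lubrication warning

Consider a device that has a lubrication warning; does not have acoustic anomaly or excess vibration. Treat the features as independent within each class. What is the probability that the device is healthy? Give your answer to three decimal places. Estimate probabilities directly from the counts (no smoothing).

0.961

faulty: (12/88) × (3/12) × (8/12) × (1/12) ≈ 0.00189394
healthy: (76/88) × (70/76) × (11/76) × (31/76) ≈ 0.0469616
P(healthy | x) = 0.0469616 / 0.04885554 ≈ 0.961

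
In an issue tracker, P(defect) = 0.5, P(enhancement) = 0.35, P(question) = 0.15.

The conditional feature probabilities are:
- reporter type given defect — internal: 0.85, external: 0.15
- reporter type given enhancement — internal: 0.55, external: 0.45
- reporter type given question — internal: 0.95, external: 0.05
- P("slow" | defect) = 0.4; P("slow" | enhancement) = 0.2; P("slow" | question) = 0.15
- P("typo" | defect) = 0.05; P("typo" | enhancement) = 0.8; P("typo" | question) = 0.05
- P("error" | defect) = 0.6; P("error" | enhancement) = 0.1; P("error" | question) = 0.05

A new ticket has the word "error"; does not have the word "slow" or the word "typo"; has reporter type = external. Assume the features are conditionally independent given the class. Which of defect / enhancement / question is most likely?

defect: 0.5 × 0.15 × (1−0.4) × (1−0.05) × 0.6 = 0.02565
enhancement: 0.35 × 0.45 × (1−0.2) × (1−0.8) × 0.1 = 0.00252
question: 0.15 × 0.05 × (1−0.15) × (1−0.05) × 0.05 = 0.0003028125
Highest score → defect.

defect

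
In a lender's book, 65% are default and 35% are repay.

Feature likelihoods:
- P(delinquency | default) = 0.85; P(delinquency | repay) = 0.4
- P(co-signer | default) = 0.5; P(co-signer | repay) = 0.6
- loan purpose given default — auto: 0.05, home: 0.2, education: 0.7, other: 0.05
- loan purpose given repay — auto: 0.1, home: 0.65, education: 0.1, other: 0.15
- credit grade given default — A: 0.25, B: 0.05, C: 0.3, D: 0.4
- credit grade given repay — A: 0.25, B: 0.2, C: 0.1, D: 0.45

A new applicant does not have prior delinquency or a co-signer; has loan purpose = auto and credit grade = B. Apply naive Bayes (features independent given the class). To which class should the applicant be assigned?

repay

default: 0.65 × (1−0.85) × (1−0.5) × 0.05 × 0.05 = 0.000121875
repay: 0.35 × (1−0.4) × (1−0.6) × 0.1 × 0.2 = 0.00168
Highest score → repay.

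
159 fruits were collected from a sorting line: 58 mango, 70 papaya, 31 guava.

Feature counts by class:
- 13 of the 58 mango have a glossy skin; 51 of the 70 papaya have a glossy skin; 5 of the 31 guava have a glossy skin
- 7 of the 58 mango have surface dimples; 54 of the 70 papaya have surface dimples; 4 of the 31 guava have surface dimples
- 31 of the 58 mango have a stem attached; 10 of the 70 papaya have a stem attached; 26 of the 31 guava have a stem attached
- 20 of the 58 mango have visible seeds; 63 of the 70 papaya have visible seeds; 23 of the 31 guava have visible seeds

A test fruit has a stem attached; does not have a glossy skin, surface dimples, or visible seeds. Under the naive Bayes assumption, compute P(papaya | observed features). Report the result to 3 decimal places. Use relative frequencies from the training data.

mango: (58/159) × (45/58) × (51/58) × (31/58) × (38/58) ≈ 0.0871459
papaya: (70/159) × (19/70) × (16/70) × (10/70) × (7/70) ≈ 0.000390194
guava: (31/159) × (26/31) × (27/31) × (26/31) × (8/31) ≈ 0.0308261
P(papaya | x) = 0.000390194 / 0.118362194 ≈ 0.003

0.003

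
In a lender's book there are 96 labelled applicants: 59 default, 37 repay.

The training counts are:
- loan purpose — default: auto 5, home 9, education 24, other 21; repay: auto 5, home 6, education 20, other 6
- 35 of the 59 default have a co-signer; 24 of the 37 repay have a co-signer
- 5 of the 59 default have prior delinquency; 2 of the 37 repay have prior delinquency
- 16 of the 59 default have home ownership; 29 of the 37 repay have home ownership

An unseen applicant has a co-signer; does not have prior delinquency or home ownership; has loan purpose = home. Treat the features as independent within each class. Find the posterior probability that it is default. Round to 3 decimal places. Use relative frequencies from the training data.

0.817

default: (59/96) × (9/59) × (35/59) × (54/59) × (43/59) ≈ 0.0370976
repay: (37/96) × (6/37) × (24/37) × (35/37) × (8/37) ≈ 0.00829171
P(default | x) = 0.0370976 / 0.04538931 ≈ 0.817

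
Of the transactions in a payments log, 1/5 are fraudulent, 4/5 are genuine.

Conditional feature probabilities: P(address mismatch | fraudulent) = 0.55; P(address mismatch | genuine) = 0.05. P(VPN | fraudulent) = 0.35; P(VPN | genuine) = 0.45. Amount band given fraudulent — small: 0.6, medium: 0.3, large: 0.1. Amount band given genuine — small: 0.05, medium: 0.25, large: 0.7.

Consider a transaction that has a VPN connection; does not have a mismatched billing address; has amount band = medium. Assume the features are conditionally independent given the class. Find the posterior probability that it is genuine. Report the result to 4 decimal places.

fraudulent: 0.2 × (1−0.55) × 0.35 × 0.3 = 0.00945
genuine: 0.8 × (1−0.05) × 0.45 × 0.25 = 0.0855
P(genuine | x) = 0.0855 / 0.09495 ≈ 0.9005

0.9005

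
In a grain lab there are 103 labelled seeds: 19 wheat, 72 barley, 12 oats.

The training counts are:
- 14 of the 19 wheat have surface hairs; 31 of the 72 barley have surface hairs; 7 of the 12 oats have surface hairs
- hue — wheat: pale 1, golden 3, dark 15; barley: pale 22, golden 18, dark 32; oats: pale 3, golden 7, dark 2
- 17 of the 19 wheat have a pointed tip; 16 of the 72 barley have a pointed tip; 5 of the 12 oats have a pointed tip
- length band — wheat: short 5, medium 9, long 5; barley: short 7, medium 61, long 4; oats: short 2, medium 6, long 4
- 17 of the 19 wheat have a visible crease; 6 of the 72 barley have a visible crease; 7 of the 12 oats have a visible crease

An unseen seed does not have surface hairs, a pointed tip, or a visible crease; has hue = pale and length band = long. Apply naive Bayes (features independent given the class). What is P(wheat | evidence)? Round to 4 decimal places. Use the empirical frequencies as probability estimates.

wheat: (19/103) × (5/19) × (1/19) × (2/19) × (5/19) × (2/19) ≈ 0.00000744986
barley: (72/103) × (41/72) × (22/72) × (56/72) × (4/72) × (66/72) ≈ 0.00481761
oats: (12/103) × (5/12) × (3/12) × (7/12) × (4/12) × (5/12) ≈ 0.000983234
P(wheat | x) = 0.00000744986 / 0.00580829386 ≈ 0.0013

0.0013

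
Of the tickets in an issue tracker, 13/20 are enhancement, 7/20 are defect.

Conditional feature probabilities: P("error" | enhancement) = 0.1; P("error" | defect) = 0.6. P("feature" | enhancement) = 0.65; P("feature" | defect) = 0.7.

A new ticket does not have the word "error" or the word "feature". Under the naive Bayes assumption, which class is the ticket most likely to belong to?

enhancement

enhancement: 0.65 × (1−0.1) × (1−0.65) = 0.20475
defect: 0.35 × (1−0.6) × (1−0.7) = 0.042
Highest score → enhancement.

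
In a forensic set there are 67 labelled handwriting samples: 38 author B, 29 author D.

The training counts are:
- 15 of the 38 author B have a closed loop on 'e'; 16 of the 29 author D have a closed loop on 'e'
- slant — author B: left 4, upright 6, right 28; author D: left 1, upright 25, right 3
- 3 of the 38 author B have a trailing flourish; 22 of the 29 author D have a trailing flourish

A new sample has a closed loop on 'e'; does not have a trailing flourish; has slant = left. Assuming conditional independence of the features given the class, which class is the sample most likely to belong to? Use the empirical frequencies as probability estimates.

author B

author B: (38/67) × (15/38) × (4/38) × (35/38) ≈ 0.0217059
author D: (29/67) × (16/29) × (1/29) × (7/29) ≈ 0.00198768
Highest score → author B.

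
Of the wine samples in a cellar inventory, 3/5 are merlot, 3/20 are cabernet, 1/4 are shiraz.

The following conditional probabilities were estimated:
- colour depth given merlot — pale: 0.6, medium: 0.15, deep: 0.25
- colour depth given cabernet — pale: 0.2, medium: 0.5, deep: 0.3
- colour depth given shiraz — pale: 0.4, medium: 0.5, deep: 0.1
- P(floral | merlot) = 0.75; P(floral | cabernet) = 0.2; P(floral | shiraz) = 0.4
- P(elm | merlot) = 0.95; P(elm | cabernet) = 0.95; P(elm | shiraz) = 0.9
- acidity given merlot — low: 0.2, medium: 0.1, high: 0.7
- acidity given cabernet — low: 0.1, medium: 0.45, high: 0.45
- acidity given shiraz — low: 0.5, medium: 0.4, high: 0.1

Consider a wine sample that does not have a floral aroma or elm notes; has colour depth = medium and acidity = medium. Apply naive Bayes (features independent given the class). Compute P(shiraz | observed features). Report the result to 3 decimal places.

0.672

merlot: 0.6 × 0.15 × (1−0.75) × (1−0.95) × 0.1 = 0.0001125
cabernet: 0.15 × 0.5 × (1−0.2) × (1−0.95) × 0.45 = 0.00135
shiraz: 0.25 × 0.5 × (1−0.4) × (1−0.9) × 0.4 = 0.003
P(shiraz | x) = 0.003 / 0.0044625 ≈ 0.672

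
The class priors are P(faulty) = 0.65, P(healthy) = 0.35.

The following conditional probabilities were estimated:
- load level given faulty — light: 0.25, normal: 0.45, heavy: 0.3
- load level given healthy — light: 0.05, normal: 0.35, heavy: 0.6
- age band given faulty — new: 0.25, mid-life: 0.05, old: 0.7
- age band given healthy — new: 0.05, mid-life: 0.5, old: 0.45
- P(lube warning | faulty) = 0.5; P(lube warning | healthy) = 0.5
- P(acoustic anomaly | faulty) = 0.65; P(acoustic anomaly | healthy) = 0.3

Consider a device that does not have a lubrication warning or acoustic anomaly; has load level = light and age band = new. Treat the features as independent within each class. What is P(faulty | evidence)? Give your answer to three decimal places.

0.959

faulty: 0.65 × 0.25 × 0.25 × (1−0.5) × (1−0.65) = 0.007109375
healthy: 0.35 × 0.05 × 0.05 × (1−0.5) × (1−0.3) = 0.00030625
P(faulty | x) = 0.007109375 / 0.007415625 ≈ 0.959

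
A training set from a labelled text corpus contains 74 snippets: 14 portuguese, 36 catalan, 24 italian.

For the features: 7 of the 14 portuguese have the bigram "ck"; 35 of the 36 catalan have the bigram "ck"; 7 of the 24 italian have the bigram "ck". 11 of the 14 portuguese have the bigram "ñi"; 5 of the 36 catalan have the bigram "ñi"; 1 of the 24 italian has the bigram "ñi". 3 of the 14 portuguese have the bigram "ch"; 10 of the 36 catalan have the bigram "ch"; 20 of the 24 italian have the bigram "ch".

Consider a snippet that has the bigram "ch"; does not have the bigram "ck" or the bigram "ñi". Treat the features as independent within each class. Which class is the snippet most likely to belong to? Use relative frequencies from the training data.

italian

portuguese: (14/74) × (7/14) × (3/14) × (3/14) ≈ 0.00434363
catalan: (36/74) × (1/36) × (31/36) × (10/36) ≈ 0.0032324
italian: (24/74) × (17/24) × (23/24) × (20/24) ≈ 0.183465
Highest score → italian.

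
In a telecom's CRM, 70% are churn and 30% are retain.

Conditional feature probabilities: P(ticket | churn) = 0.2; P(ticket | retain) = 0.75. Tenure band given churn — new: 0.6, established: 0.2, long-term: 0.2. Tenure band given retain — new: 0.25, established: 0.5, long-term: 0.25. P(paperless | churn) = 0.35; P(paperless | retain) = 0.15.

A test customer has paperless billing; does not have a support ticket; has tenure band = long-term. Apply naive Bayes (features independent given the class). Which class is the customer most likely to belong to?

churn

churn: 0.7 × (1−0.2) × 0.2 × 0.35 = 0.0392
retain: 0.3 × (1−0.75) × 0.25 × 0.15 = 0.0028125
Highest score → churn.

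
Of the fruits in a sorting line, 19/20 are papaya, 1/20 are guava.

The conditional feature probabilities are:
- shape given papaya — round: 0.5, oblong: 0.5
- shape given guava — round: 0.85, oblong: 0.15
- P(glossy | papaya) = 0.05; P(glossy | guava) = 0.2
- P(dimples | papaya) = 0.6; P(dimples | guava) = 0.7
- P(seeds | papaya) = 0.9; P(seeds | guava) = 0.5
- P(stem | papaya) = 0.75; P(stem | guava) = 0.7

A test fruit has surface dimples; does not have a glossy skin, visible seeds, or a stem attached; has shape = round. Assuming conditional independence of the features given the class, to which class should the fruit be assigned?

papaya

papaya: 0.95 × 0.5 × (1−0.05) × 0.6 × (1−0.9) × (1−0.75) = 0.00676875
guava: 0.05 × 0.85 × (1−0.2) × 0.7 × (1−0.5) × (1−0.7) = 0.00357
Highest score → papaya.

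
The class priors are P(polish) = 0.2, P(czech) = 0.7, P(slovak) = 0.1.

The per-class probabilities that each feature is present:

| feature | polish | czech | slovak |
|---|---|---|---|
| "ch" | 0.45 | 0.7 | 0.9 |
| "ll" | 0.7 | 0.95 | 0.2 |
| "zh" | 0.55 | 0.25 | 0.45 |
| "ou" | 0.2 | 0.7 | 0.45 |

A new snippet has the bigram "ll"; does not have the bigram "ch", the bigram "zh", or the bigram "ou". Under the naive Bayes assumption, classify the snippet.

czech

polish: 0.2 × (1−0.45) × 0.7 × (1−0.55) × (1−0.2) = 0.02772
czech: 0.7 × (1−0.7) × 0.95 × (1−0.25) × (1−0.7) = 0.0448875
slovak: 0.1 × (1−0.9) × 0.2 × (1−0.45) × (1−0.45) = 0.000605
Highest score → czech.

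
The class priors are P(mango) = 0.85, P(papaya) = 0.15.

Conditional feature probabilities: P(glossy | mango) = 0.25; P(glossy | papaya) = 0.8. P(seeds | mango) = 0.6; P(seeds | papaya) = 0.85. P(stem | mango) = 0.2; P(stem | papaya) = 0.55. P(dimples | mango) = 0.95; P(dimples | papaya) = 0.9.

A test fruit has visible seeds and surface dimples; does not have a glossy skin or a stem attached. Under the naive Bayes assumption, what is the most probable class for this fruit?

mango: 0.85 × (1−0.25) × 0.6 × (1−0.2) × 0.95 = 0.2907
papaya: 0.15 × (1−0.8) × 0.85 × (1−0.55) × 0.9 = 0.0103275
Highest score → mango.

mango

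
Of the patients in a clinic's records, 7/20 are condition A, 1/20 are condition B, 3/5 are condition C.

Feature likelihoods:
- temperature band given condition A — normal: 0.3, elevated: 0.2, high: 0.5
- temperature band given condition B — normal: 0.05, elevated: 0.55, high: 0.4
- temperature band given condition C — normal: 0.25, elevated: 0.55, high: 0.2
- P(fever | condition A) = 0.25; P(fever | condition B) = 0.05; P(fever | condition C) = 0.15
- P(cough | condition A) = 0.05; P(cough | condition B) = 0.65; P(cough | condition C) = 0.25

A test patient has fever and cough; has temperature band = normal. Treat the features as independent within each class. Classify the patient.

condition A: 0.35 × 0.3 × 0.25 × 0.05 = 0.0013125
condition B: 0.05 × 0.05 × 0.05 × 0.65 = 0.00008125
condition C: 0.6 × 0.25 × 0.15 × 0.25 = 0.005625
Highest score → condition C.

condition C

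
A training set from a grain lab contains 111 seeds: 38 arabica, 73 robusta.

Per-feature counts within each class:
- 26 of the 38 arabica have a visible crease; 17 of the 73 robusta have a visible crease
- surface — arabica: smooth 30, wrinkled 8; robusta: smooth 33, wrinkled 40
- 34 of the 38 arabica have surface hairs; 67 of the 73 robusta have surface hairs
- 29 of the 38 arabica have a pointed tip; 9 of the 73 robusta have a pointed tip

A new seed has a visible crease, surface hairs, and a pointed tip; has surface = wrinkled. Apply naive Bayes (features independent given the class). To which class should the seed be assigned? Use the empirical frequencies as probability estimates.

arabica: (38/111) × (26/38) × (8/38) × (34/38) × (29/38) ≈ 0.0336718
robusta: (73/111) × (17/73) × (40/73) × (67/73) × (9/73) ≈ 0.00949587
Highest score → arabica.

arabica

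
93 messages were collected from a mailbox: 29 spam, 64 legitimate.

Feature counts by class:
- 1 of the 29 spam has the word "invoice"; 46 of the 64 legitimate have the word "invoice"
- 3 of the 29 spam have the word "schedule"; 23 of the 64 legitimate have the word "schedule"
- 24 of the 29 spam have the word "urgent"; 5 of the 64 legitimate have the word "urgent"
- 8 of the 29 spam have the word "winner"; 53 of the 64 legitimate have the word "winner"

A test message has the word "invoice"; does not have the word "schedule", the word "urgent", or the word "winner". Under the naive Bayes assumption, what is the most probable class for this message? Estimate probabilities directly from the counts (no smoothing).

legitimate

spam: (29/93) × (1/29) × (26/29) × (5/29) × (21/29) ≈ 0.00120361
legitimate: (64/93) × (46/64) × (41/64) × (59/64) × (11/64) ≈ 0.0502069
Highest score → legitimate.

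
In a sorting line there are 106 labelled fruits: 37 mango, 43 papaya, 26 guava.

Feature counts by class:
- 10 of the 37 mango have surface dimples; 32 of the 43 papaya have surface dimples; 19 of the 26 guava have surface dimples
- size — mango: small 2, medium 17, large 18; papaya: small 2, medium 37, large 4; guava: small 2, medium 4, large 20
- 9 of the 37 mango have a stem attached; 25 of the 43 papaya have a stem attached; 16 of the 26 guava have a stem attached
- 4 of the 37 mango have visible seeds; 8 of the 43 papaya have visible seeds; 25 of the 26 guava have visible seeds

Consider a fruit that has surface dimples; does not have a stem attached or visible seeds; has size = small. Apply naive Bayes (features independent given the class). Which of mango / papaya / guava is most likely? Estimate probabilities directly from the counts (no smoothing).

mango: (37/106) × (10/37) × (2/37) × (28/37) × (33/37) ≈ 0.00344184
papaya: (43/106) × (32/43) × (2/43) × (18/43) × (35/43) ≈ 0.0047842
guava: (26/106) × (19/26) × (2/26) × (10/26) × (1/26) ≈ 0.000203966
Highest score → papaya.

papaya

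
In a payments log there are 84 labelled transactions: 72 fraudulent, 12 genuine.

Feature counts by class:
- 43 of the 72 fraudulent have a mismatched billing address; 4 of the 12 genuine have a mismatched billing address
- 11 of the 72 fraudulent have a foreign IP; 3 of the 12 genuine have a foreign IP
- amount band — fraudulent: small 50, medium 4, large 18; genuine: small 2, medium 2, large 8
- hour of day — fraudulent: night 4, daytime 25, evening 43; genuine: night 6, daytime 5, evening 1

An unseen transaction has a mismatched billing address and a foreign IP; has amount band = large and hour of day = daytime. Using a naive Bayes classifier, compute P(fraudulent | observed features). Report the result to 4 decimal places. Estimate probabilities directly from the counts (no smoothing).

0.6724

fraudulent: (72/84) × (43/72) × (11/72) × (18/72) × (25/72) ≈ 0.00678886
genuine: (12/84) × (4/12) × (3/12) × (8/12) × (5/12) ≈ 0.00330688
P(fraudulent | x) = 0.00678886 / 0.01009574 ≈ 0.6724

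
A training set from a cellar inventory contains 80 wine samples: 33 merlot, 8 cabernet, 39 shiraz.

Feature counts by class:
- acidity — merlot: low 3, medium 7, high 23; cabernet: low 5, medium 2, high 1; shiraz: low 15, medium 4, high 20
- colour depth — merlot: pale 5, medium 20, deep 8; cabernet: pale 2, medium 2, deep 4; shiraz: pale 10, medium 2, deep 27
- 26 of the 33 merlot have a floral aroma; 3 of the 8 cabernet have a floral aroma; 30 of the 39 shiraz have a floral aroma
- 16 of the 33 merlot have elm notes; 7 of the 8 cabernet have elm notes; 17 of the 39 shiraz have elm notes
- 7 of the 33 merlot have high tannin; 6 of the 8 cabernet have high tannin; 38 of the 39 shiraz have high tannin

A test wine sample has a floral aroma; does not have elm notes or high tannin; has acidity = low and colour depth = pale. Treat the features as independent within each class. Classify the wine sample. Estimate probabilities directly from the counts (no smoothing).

merlot

merlot: (33/80) × (3/33) × (5/33) × (26/33) × (17/33) × (26/33) ≈ 0.00181694
cabernet: (8/80) × (5/8) × (2/8) × (3/8) × (1/8) × (2/8) = 0.00018310546875
shiraz: (39/80) × (15/39) × (10/39) × (30/39) × (22/39) × (1/39) ≈ 0.000534917
Highest score → merlot.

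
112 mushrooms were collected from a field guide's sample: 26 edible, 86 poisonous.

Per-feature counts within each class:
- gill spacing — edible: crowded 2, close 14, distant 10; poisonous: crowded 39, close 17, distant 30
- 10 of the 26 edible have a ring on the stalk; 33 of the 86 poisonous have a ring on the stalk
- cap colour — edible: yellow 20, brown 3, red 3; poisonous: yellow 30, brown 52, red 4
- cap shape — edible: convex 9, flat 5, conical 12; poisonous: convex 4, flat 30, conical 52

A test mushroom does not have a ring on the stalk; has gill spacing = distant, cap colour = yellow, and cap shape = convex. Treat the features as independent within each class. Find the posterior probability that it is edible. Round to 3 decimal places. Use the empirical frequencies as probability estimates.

edible: (26/112) × (10/26) × (16/26) × (20/26) × (9/26) ≈ 0.0146303
poisonous: (86/112) × (30/86) × (53/86) × (30/86) × (4/86) ≈ 0.00267834
P(edible | x) = 0.0146303 / 0.01730864 ≈ 0.845

0.845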